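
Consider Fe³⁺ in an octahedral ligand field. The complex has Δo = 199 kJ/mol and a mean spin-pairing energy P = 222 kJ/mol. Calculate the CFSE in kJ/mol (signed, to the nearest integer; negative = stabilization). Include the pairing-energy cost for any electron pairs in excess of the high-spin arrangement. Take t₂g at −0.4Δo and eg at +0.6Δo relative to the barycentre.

0

Group 8 minus oxidation state +3 gives a d⁵ configuration for Fe³⁺.
Since Δo = 199 kJ/mol < P = 222 kJ/mol, the complex adopts the high-spin configuration.
Filling d⁵ accordingly: t₂g³ eg².
Orbital CFSE = 0.0Δo = 0.0 × 199 = 0 kJ/mol.
High-spin has no excess pairs, so no pairing correction applies.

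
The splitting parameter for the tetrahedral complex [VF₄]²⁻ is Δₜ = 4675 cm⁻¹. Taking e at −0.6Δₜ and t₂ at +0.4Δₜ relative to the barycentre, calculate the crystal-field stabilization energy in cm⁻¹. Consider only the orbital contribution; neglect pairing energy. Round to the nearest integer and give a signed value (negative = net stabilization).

Each F⁻ contributes -1; 4 × (-1) = -4. With overall charge -2, V is in the +2 oxidation state.
V sits in group 5; removing 2 electrons leaves V²⁺ with 5 − 2 = 3 d electrons.
Tetrahedral splitting is small, so the complex is high-spin.
Configuration: e² t₂¹.
The orbital stabilization is -0.8Δₜ = -0.8 × 4675 = -3740 cm⁻¹.

-3740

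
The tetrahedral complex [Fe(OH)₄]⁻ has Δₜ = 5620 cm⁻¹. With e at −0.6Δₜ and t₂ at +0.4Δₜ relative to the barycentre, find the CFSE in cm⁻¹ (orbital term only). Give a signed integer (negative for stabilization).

Each OH⁻ contributes -1; 4 × (-1) = -4. With overall charge -1, Fe is in the +3 oxidation state.
Fe sits in group 8; removing 3 electrons leaves Fe³⁺ with 8 − 3 = 5 d electrons.
With tetrahedral geometry the complex is necessarily high-spin.
Electron filling gives e² t₂³.
CFSE(orbital) = 2×(-0.6Δₜ) + 3×(0.4Δₜ) = 0.0Δₜ; with Δₜ = 5620 cm⁻¹ that is 0 cm⁻¹.

0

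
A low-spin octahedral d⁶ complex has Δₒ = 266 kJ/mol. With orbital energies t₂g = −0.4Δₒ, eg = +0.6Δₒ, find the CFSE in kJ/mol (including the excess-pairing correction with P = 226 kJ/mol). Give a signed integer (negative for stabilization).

-186

The d⁶ electrons fill as t₂g⁶ eg⁰.
Orbital CFSE = 6(-0.4) + 0(0.6) = -2.4Δₒ = -2.4 × 266 = -638 kJ/mol.
Pairing penalty: 3 pairs vs 1 in the high-spin reference → 2 extra × P = 452 kJ/mol.
Net CFSE = -638 + 452 = -186 kJ/mol.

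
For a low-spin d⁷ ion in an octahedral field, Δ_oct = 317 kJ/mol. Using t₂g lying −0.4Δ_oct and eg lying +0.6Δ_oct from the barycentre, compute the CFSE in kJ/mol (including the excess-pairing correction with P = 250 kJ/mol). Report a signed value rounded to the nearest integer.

Configuration: t₂g⁶ eg¹.
CFSE(orbital) = 6×(-0.4Δ_oct) + 1×(0.6Δ_oct) = -1.8Δ_oct; with Δ_oct = 317 kJ/mol that is -571 kJ/mol.
High-spin d⁷ would be t₂g⁵ eg² with 2 pairs; low-spin has 3, so 1 excess pair costs +1P = +250 kJ/mol.
Overall CFSE = -571 + 250 = -321 kJ/mol.

-321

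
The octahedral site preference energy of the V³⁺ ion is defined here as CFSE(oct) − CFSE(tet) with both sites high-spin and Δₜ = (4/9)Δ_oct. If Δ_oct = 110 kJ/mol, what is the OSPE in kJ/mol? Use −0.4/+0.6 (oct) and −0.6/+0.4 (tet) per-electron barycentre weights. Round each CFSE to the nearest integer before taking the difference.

V sits in group 5; removing 3 electrons leaves V³⁺ with 5 − 3 = 2 d electrons.
Octahedral high-spin t2g^2 e_g^0: CFSE = -0.8 × 110 = -88 kJ/mol.
In a tetrahedral site the filling is e^2 t2^0: CFSE(tet) = -1.2Δₜ = -1.2 × (4/9)(110) = -59 kJ/mol.
OSPE = -88 − (-59) = -29 kJ/mol.

-29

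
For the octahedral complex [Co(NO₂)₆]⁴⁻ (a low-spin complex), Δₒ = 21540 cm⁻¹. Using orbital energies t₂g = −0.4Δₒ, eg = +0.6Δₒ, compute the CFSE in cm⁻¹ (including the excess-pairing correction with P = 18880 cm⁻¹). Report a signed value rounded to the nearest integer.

-19892

Each NO₂⁻ contributes -1; 6 × (-1) = -6. With overall charge -4, Co is in the +2 oxidation state.
Group 9 minus oxidation state +2 gives a d⁷ configuration for Co²⁺.
The d⁷ electrons fill as t₂g⁶ eg¹.
The orbital stabilization is -1.8Δₒ = -1.8 × 21540 = -38772 cm⁻¹.
Pairing penalty: 3 pairs vs 2 in the high-spin reference → 1 extra × P = 18880 cm⁻¹.
Combining: -38772 + 18880 = -19892 cm⁻¹.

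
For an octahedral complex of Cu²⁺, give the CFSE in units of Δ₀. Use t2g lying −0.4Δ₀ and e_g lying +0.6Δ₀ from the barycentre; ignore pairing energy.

-0.6 Δ₀

Cu²⁺: group 11, so d-count = 11 − 2 = 9.
Configuration: t2g^6 e_g^3.
CFSE = 6(-0.4Δ₀) + 3(0.6Δ₀) = -2.4Δ₀ + 1.8Δ₀ = -0.6Δ₀.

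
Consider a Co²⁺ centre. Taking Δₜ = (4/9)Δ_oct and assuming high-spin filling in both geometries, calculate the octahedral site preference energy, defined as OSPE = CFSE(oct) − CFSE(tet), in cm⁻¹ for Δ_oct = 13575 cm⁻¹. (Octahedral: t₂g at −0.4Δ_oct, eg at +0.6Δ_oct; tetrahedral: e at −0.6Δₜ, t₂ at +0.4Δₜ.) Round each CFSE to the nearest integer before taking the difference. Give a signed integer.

Group 9 minus oxidation state +2 gives a d⁷ configuration for Co²⁺.
Octahedral high-spin t₂g⁵ eg²: CFSE = -0.8 × 13575 = -10860 cm⁻¹.
Tetrahedral e⁴ t₂³ gives -1.2Δₜ = -1.2 × (4/9) × 13575 = -7240 cm⁻¹.
Subtracting, OSPE = -10860 − (-7240) = -3620 cm⁻¹.

-3620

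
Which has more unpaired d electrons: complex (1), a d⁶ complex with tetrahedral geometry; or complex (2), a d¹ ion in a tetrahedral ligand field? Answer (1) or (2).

(1): Tetrahedral fields are weak (Δₜ ≈ 4/9 Δₒ), so electrons fill high-spin; e³ t₂³ → 4 unpaired.
(2): Tetrahedral splitting is small, so the complex is high-spin; e^1 t2^0 → 1 unpaired.
So (1) has more unpaired electrons.

(1)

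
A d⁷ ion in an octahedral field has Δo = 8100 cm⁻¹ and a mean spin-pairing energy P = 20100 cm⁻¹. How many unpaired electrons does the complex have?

3

With Δo < P the complex is high-spin.
That gives t2g^5 e_g^2.
Unpaired electrons: 3.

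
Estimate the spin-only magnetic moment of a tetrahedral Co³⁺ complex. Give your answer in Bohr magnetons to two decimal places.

4.90 Bohr magnetons

Co is in group 9, so Co³⁺ is d⁶ (9 − 3 = 6).
With tetrahedral geometry the complex is necessarily high-spin.
Configuration: e^3 t2^3 → 4 unpaired electrons.
μ(spin-only) = √[4(4+2)] = √24 ≈ 4.90 Bohr magnetons.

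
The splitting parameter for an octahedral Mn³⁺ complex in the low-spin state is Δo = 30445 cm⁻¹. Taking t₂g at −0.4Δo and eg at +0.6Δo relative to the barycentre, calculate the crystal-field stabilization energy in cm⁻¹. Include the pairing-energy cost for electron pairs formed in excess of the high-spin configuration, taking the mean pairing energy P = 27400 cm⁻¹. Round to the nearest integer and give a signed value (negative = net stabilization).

Mn sits in group 7; removing 3 electrons leaves Mn³⁺ with 7 − 3 = 4 d electrons.
The d⁴ electrons fill as t₂g⁴ eg⁰.
Orbital CFSE = 4(-0.4) + 0(0.6) = -1.6Δo = -1.6 × 30445 = -48712 cm⁻¹.
Relative to high-spin t₂g³ eg¹ (0 paired), the low-spin configuration has 1 additional pair, contributing +1 × 27400 = +27400 cm⁻¹.
Combining: -48712 + 27400 = -21312 cm⁻¹.

-21312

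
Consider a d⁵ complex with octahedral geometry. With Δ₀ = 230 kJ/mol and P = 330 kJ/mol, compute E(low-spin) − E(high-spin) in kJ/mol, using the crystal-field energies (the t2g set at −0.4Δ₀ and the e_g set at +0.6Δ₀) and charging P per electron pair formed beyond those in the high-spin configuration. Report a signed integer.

In the high-spin limit (t2g^3 e_g^2) the orbital term is 0.0Δ₀ = 0 kJ/mol, with no excess pairing.
Low-spin t2g^5 e_g^0 gives -2.0Δ₀ = -460 kJ/mol, but forming 2 extra pairs costs 2P = 660 kJ/mol, so E(LS) = -460 + 660 = 200 kJ/mol.
Thus E(LS) − E(HS) = 200 kJ/mol.

200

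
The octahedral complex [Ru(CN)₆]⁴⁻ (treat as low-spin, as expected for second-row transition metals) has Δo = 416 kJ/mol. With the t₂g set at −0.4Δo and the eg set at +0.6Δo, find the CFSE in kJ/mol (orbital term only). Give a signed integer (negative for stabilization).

Each CN⁻ contributes -1; 6 × (-1) = -6. With overall charge -4, Ru is in the +2 oxidation state.
Ru²⁺: group 8, so d-count = 8 − 2 = 6.
Electron filling gives t₂g⁶ eg⁰.
The orbital stabilization is -2.4Δo = -2.4 × 416 = -998 kJ/mol.

-998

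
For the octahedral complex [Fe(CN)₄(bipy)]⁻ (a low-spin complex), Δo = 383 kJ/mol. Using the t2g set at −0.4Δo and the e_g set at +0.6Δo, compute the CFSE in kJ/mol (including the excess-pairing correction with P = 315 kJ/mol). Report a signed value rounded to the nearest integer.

Ligand charges: 4×(-1) from CN⁻ and 1×(+0) from bipy sum to -4; with overall charge -1, Fe is +3.
Group 8 minus oxidation state +3 gives a d⁵ configuration for Fe³⁺.
Electron filling gives t2g^5 e_g^0.
Orbital CFSE = 5(-0.4) + 0(0.6) = -2.0Δo = -2.0 × 383 = -766 kJ/mol.
Pairing penalty: 2 pairs vs 0 in the high-spin reference → 2 extra × P = 630 kJ/mol.
Net CFSE = -766 + 630 = -136 kJ/mol.

-136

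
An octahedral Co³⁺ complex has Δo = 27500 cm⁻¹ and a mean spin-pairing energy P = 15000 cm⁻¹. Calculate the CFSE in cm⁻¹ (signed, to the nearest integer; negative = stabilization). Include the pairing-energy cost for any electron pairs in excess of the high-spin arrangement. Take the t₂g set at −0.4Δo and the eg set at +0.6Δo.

-36000

Group 9 minus oxidation state +3 gives a d⁶ configuration for Co³⁺.
Since Δo = 27500 cm⁻¹ > P = 15000 cm⁻¹, the complex adopts the low-spin configuration.
Configuration: t₂g⁶ eg⁰.
Orbital CFSE = -2.4Δo = -2.4 × 27500 = -66000 cm⁻¹.
Excess pairs vs high-spin: 3 − 1 = 2; pairing cost = +30000 cm⁻¹.
Net CFSE = -66000 + 30000 = -36000 cm⁻¹.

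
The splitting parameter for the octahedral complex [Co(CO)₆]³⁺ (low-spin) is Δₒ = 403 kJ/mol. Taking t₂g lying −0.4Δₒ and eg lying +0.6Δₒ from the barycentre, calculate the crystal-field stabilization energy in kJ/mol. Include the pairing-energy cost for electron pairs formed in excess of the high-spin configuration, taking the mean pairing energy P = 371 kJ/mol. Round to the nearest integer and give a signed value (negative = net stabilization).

CO is neutral, so the +3 overall charge sits on Co: oxidation state +3.
Co sits in group 9; removing 3 electrons leaves Co³⁺ with 9 − 3 = 6 d electrons.
Electron filling gives t₂g⁶ eg⁰.
CFSE(orbital) = 6×(-0.4Δₒ) + 0×(0.6Δₒ) = -2.4Δₒ; with Δₒ = 403 kJ/mol that is -967 kJ/mol.
High-spin d⁶ would be t₂g⁴ eg² with 1 pair; low-spin has 3, so 2 excess pairs cost +2P = +742 kJ/mol.
Overall CFSE = -967 + 742 = -225 kJ/mol.

-225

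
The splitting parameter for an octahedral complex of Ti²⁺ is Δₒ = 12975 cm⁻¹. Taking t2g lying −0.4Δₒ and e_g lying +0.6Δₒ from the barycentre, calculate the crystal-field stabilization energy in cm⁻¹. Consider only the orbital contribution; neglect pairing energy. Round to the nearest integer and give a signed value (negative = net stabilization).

Ti²⁺: group 4, so d-count = 4 − 2 = 2.
For octahedral d² the high- and low-spin configurations coincide.
Configuration: t2g^2 e_g^0.
Orbital CFSE = 2(-0.4) + 0(0.6) = -0.8Δₒ = -0.8 × 12975 = -10380 cm⁻¹.

-10380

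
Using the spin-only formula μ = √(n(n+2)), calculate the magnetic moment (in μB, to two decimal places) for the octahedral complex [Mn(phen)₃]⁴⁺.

phen is neutral, so the +4 overall charge sits on Mn: oxidation state +4.
Mn sits in group 7; removing 4 electrons leaves Mn⁴⁺ with 7 − 4 = 3 d electrons.
Configuration: t₂g³ eg⁰ → 3 unpaired electrons.
μ(spin-only) = √[3(3+2)] = √15 ≈ 3.87 μB.

3.87 μB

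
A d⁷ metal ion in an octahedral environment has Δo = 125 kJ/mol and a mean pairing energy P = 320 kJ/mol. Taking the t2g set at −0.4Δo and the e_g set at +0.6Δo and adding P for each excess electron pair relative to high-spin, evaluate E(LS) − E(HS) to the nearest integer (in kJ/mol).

195

High-spin d⁷ fills as t2g^5 e_g^2 with CFSE 5(−0.4) + 2(+0.6) = -0.8Δo = -100 kJ/mol.
For low-spin the configuration is t2g^6 e_g^1: orbital energy -1.8 × 125 = -225 kJ/mol, and 1 additional pair relative to high-spin adds 320 kJ/mol, giving 95 kJ/mol.
E(LS) − E(HS) = 95 − (-100) = 195 kJ/mol.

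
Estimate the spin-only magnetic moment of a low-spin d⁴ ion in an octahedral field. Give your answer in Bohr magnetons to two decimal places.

Configuration: t₂g⁴ eg⁰ → 2 unpaired electrons.
μ(spin-only) = √[2(2+2)] = √8 ≈ 2.83 Bohr magnetons.

2.83 Bohr magnetons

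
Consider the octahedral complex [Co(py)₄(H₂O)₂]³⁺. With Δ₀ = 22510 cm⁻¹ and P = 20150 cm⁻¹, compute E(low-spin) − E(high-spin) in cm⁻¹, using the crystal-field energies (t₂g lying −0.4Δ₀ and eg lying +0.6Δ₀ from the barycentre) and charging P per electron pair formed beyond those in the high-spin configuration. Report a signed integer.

-4720

Ligand charges: 4×(+0) from py and 2×(+0) from H₂O sum to +0; with overall charge +3, Co is +3.
Group 9 minus oxidation state +3 gives a d⁶ configuration for Co³⁺.
In the high-spin limit (t₂g⁴ eg²) the orbital term is -0.4Δ₀ = -9004 cm⁻¹, with no excess pairing.
For low-spin the configuration is t₂g⁶ eg⁰: orbital energy -2.4 × 22510 = -54024 cm⁻¹, and 2 additional pairs relative to high-spin add 40300 cm⁻¹, giving -13724 cm⁻¹.
E(LS) − E(HS) = -13724 − (-9004) = -4720 cm⁻¹.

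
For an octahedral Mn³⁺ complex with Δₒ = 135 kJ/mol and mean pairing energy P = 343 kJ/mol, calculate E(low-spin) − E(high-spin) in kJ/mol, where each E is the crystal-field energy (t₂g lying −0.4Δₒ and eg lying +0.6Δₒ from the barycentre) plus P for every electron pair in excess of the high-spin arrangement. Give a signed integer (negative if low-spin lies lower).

Mn sits in group 7; removing 3 electrons leaves Mn³⁺ with 7 − 3 = 4 d electrons.
In the high-spin limit (t₂g³ eg¹) the orbital term is -0.6Δₒ = -81 kJ/mol, with no excess pairing.
For low-spin the configuration is t₂g⁴ eg⁰: orbital energy -1.6 × 135 = -216 kJ/mol, and 1 additional pair relative to high-spin adds 343 kJ/mol, giving 127 kJ/mol.
Thus E(LS) − E(HS) = 208 kJ/mol.

208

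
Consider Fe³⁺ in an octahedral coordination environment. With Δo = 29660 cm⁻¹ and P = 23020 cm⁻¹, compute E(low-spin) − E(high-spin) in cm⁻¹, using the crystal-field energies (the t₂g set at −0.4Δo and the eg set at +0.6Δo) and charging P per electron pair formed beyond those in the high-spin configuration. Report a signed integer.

-13280

Fe³⁺: group 8, so d-count = 8 − 3 = 5.
In the high-spin limit (t₂g³ eg²) the orbital term is 0.0Δo = 0 cm⁻¹, with no excess pairing.
For low-spin the configuration is t₂g⁵ eg⁰: orbital energy -2.0 × 29660 = -59320 cm⁻¹, and 2 additional pairs relative to high-spin add 46040 cm⁻¹, giving -13280 cm⁻¹.
The difference is -13280 − (0) = -13280 cm⁻¹, so low-spin lies lower.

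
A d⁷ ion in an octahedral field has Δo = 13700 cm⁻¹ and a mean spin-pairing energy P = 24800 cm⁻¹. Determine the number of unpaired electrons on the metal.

3

Since Δo = 13700 cm⁻¹ < P = 24800 cm⁻¹, the complex adopts the high-spin configuration.
Filling d⁷ accordingly: t2g^5 e_g^2.
Unpaired electrons: 3.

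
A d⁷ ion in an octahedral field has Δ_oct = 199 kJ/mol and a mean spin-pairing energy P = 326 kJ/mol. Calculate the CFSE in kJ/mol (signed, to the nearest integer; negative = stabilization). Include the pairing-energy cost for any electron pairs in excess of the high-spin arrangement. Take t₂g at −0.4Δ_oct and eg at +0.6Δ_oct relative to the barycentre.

-159

With Δ_oct < P the complex is high-spin.
Configuration: t₂g⁵ eg².
Orbital CFSE = -0.8Δ_oct = -0.8 × 199 = -159 kJ/mol.
High-spin has no excess pairs, so no pairing correction applies.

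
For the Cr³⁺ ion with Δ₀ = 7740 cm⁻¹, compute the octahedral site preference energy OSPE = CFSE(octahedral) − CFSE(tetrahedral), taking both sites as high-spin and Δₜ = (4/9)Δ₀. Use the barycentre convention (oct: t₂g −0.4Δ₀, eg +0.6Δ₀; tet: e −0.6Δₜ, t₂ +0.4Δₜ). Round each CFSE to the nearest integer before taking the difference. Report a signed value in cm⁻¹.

-6536

Cr is in group 6, so Cr³⁺ is d³ (6 − 3 = 3).
Octahedral high-spin t₂g³ eg⁰: CFSE = -1.2 × 7740 = -9288 cm⁻¹.
In a tetrahedral site the filling is e² t₂¹: CFSE(tet) = -0.8Δₜ = -0.8 × (4/9)(7740) = -2752 cm⁻¹.
Subtracting, OSPE = -9288 − (-2752) = -6536 cm⁻¹.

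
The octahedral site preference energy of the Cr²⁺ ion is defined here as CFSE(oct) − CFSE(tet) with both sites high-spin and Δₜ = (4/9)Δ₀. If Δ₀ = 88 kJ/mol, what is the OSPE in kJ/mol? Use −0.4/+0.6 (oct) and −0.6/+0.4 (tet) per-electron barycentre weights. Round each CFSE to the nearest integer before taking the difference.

Cr is in group 6, so Cr²⁺ is d⁴ (6 − 2 = 4).
In an octahedral site d⁴ (HS) is t2g^3 e_g^1, giving CFSE(oct) = -0.6Δ₀ = -53 kJ/mol.
Tetrahedral: e^2 t2^2, CFSE = 2(−0.6) + 2(+0.4) = -0.4Δₜ = -0.4 × (4/9) × 88 = -16 kJ/mol.
OSPE = CFSE(oct) − CFSE(tet) = -53 − (-16) = -37 kJ/mol.

-37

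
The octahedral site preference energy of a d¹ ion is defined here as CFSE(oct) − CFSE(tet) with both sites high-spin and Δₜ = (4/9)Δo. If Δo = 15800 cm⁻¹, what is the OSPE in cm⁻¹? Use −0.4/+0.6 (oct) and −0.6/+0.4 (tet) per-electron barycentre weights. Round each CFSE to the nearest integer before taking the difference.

-2107

In an octahedral site d¹ (HS) is t₂g¹ eg⁰, giving CFSE(oct) = -0.4Δo = -6320 cm⁻¹.
Tetrahedral: e¹ t₂⁰, CFSE = 1(−0.6) + 0(+0.4) = -0.6Δₜ = -0.6 × (4/9) × 15800 = -4213 cm⁻¹.
Subtracting, OSPE = -6320 − (-4213) = -2107 cm⁻¹.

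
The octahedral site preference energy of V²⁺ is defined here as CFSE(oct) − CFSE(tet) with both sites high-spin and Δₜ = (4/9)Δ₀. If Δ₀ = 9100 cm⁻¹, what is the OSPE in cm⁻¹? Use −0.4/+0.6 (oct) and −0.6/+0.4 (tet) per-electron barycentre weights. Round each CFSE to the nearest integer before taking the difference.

-7684

V is in group 5, so V²⁺ is d³ (5 − 2 = 3).
In an octahedral site d³ (HS) is t₂g³ eg⁰, giving CFSE(oct) = -1.2Δ₀ = -10920 cm⁻¹.
Tetrahedral e² t₂¹ gives -0.8Δₜ = -0.8 × (4/9) × 9100 = -3236 cm⁻¹.
Subtracting, OSPE = -10920 − (-3236) = -7684 cm⁻¹.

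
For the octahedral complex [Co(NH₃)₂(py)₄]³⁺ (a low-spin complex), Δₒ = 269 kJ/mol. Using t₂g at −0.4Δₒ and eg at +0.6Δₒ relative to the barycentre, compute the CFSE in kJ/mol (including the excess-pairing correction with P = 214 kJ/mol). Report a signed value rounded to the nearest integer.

Ligand charges: 2×(+0) from NH₃ and 4×(+0) from py sum to +0; with overall charge +3, Co is +3.
Group 9 minus oxidation state +3 gives a d⁶ configuration for Co³⁺.
The d⁶ electrons fill as t₂g⁶ eg⁰.
The orbital stabilization is -2.4Δₒ = -2.4 × 269 = -646 kJ/mol.
Relative to high-spin t₂g⁴ eg² (1 paired), the low-spin configuration has 2 additional pairs, contributing +2 × 214 = +428 kJ/mol.
Overall CFSE = -646 + 428 = -218 kJ/mol.

-218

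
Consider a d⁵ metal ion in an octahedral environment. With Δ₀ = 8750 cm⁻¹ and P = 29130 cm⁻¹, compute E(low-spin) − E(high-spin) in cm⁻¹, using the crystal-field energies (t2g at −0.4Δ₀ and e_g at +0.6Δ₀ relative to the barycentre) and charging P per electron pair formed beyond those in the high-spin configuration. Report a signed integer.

40760

In the high-spin limit (t2g^3 e_g^2) the orbital term is 0.0Δ₀ = 0 cm⁻¹, with no excess pairing.
For low-spin the configuration is t2g^5 e_g^0: orbital energy -2.0 × 8750 = -17500 cm⁻¹, and 2 additional pairs relative to high-spin add 58260 cm⁻¹, giving 40760 cm⁻¹.
The difference is 40760 − (0) = 40760 cm⁻¹, so high-spin lies lower.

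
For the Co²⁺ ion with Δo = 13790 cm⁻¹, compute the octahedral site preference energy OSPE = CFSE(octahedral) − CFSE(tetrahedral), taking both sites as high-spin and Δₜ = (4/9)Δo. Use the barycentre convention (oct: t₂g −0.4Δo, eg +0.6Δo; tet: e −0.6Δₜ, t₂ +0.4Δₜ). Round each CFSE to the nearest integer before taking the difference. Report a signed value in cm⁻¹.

Co sits in group 9; removing 2 electrons leaves Co²⁺ with 9 − 2 = 7 d electrons.
In an octahedral site d⁷ (HS) is t₂g⁵ eg², giving CFSE(oct) = -0.8Δo = -11032 cm⁻¹.
Tetrahedral: e⁴ t₂³, CFSE = 4(−0.6) + 3(+0.4) = -1.2Δₜ = -1.2 × (4/9) × 13790 = -7355 cm⁻¹.
OSPE = -11032 − (-7355) = -3677 cm⁻¹.

-3677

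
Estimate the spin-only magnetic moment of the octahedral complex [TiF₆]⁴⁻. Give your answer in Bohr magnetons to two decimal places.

Each F⁻ contributes -1; 6 × (-1) = -6. With overall charge -4, Ti is in the +2 oxidation state.
Ti²⁺: group 4, so d-count = 4 − 2 = 2.
Configuration: t₂g² eg⁰ → 2 unpaired electrons.
μ(spin-only) = √[2(2+2)] = √8 ≈ 2.83 Bohr magnetons.

2.83 Bohr magnetons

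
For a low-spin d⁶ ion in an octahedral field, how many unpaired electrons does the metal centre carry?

0

Configuration: t₂g⁶ eg⁰, giving 0 unpaired electrons.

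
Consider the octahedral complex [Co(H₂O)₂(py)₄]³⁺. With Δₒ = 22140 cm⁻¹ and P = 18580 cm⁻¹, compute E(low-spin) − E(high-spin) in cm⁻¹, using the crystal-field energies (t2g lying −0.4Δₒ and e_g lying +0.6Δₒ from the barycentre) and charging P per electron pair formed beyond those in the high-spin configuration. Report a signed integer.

Ligand charges: 2×(+0) from H₂O and 4×(+0) from py sum to +0; with overall charge +3, Co is +3.
Co is in group 9, so Co³⁺ is d⁶ (9 − 3 = 6).
High-spin d⁶ fills as t2g^4 e_g^2 with CFSE 4(−0.4) + 2(+0.6) = -0.4Δₒ = -8856 cm⁻¹.
Low-spin: t2g^6 e_g^0, orbital CFSE = -2.4Δₒ = -53136 cm⁻¹; plus 2 excess pairs × P = +37160 cm⁻¹; total -15976 cm⁻¹.
Thus E(LS) − E(HS) = -7120 cm⁻¹.

-7120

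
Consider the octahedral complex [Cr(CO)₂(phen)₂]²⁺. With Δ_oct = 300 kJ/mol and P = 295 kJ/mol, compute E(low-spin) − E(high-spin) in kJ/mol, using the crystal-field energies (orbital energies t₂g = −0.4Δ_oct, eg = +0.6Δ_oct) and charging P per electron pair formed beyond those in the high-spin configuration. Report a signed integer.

-5

Ligand charges: 2×(+0) from CO and 2×(+0) from phen sum to +0; with overall charge +2, Cr is +2.
Cr²⁺: group 6, so d-count = 6 − 2 = 4.
In the high-spin limit (t₂g³ eg¹) the orbital term is -0.6Δ_oct = -180 kJ/mol, with no excess pairing.
For low-spin the configuration is t₂g⁴ eg⁰: orbital energy -1.6 × 300 = -480 kJ/mol, and 1 additional pair relative to high-spin adds 295 kJ/mol, giving -185 kJ/mol.
The difference is -185 − (-180) = -5 kJ/mol, so low-spin lies lower.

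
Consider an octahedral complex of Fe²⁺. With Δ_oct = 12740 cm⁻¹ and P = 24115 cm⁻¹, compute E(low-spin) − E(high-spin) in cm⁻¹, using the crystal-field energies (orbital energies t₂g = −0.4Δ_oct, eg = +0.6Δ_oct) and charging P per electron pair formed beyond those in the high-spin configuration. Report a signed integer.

Fe²⁺: group 8, so d-count = 8 − 2 = 6.
High-spin: t₂g⁴ eg², CFSE = -0.4Δ_oct = -5096 cm⁻¹.
For low-spin the configuration is t₂g⁶ eg⁰: orbital energy -2.4 × 12740 = -30576 cm⁻¹, and 2 additional pairs relative to high-spin add 48230 cm⁻¹, giving 17654 cm⁻¹.
E(LS) − E(HS) = 17654 − (-5096) = 22750 cm⁻¹.

22750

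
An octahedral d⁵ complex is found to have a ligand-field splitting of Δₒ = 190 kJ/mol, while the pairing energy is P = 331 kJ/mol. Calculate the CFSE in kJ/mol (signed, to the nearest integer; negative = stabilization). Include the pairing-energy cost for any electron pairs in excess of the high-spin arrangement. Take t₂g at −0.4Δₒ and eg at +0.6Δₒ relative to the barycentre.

0

With Δₒ < P the complex is high-spin.
Filling d⁵ accordingly: t₂g³ eg².
Orbital CFSE = 0.0Δₒ = 0.0 × 190 = 0 kJ/mol.
High-spin has no excess pairs, so no pairing correction applies.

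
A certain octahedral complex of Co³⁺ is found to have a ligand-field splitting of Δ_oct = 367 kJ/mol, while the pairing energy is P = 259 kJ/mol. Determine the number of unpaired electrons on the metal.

0

Co³⁺: group 9, so d-count = 9 − 3 = 6.
Since Δ_oct = 367 kJ/mol > P = 259 kJ/mol, the complex adopts the low-spin configuration.
That gives t2g^6 e_g^0.
Unpaired electrons: 0.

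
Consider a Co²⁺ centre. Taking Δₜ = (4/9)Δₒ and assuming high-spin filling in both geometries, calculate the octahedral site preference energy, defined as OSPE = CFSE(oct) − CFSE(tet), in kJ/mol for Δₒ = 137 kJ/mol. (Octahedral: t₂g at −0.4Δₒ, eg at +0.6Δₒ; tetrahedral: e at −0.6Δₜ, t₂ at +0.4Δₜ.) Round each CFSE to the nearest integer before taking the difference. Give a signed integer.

-37

Co²⁺: group 9, so d-count = 9 − 2 = 7.
Octahedral high-spin t2g^5 e_g^2: CFSE = -0.8 × 137 = -110 kJ/mol.
In a tetrahedral site the filling is e^4 t2^3: CFSE(tet) = -1.2Δₜ = -1.2 × (4/9)(137) = -73 kJ/mol.
OSPE = -110 − (-73) = -37 kJ/mol.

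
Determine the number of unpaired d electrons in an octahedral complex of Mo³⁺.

Mo³⁺: group 6, so d-count = 6 − 3 = 3.
Configuration: t2g^3 e_g^0, giving 3 unpaired electrons.

3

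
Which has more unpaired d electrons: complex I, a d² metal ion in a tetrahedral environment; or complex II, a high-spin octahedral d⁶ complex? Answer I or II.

II

I: Tetrahedral fields are weak (Δₜ ≈ 4/9 Δₒ), so electrons fill high-spin; e² t₂⁰ → 2 unpaired.
II: t₂g⁴ eg² → 4 unpaired.
So II has more unpaired electrons.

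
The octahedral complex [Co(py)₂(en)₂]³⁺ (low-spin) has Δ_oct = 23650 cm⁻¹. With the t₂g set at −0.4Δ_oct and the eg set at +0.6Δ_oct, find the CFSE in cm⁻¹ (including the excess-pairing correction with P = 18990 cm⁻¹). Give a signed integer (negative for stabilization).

Ligand charges: 2×(+0) from py and 2×(+0) from en sum to +0; with overall charge +3, Co is +3.
Co is in group 9, so Co³⁺ is d⁶ (9 − 3 = 6).
The d⁶ electrons fill as t₂g⁶ eg⁰.
The orbital stabilization is -2.4Δ_oct = -2.4 × 23650 = -56760 cm⁻¹.
Relative to high-spin t₂g⁴ eg² (1 paired), the low-spin configuration has 2 additional pairs, contributing +2 × 18990 = +37980 cm⁻¹.
Combining: -56760 + 37980 = -18780 cm⁻¹.

-18780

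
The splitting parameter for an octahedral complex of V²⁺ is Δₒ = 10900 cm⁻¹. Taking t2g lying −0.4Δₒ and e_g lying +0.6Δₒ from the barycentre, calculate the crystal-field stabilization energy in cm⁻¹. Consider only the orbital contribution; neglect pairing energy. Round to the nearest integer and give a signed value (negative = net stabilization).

-13080

V is in group 5, so V²⁺ is d³ (5 − 2 = 3).
For octahedral d³ the high- and low-spin configurations coincide.
Configuration: t2g^3 e_g^0.
The orbital stabilization is -1.2Δₒ = -1.2 × 10900 = -13080 cm⁻¹.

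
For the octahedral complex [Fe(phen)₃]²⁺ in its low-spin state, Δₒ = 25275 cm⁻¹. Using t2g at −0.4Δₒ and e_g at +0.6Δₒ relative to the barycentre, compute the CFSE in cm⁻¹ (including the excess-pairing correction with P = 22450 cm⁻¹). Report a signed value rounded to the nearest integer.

phen is neutral, so the +2 overall charge sits on Fe: oxidation state +2.
Fe is in group 8, so Fe²⁺ is d⁶ (8 − 2 = 6).
The d⁶ electrons fill as t2g^6 e_g^0.
CFSE(orbital) = 6×(-0.4Δₒ) + 0×(0.6Δₒ) = -2.4Δₒ; with Δₒ = 25275 cm⁻¹ that is -60660 cm⁻¹.
Relative to high-spin t2g^4 e_g^2 (1 paired), the low-spin configuration has 2 additional pairs, contributing +2 × 22450 = +44900 cm⁻¹.
Net CFSE = -60660 + 44900 = -15760 cm⁻¹.

-15760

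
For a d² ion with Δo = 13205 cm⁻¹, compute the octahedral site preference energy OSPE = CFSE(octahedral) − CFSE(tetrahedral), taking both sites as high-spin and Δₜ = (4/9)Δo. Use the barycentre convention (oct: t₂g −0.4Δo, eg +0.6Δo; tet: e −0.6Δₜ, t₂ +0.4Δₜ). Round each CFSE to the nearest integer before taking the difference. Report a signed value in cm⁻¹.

Octahedral (high-spin): t₂g² eg⁰, CFSE = 2(−0.4) + 0(+0.6) = -0.8Δo = -0.8 × 13205 = -10564 cm⁻¹.
In a tetrahedral site the filling is e² t₂⁰: CFSE(tet) = -1.2Δₜ = -1.2 × (4/9)(13205) = -7043 cm⁻¹.
OSPE = CFSE(oct) − CFSE(tet) = -10564 − (-7043) = -3521 cm⁻¹.

-3521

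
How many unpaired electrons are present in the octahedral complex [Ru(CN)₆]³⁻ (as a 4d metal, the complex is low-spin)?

Each CN⁻ contributes -1; 6 × (-1) = -6. With overall charge -3, Ru is in the +3 oxidation state.
Ru is in group 8, so Ru³⁺ is d⁵ (8 − 3 = 5).
Configuration: t2g^5 e_g^0, giving 1 unpaired electron.

1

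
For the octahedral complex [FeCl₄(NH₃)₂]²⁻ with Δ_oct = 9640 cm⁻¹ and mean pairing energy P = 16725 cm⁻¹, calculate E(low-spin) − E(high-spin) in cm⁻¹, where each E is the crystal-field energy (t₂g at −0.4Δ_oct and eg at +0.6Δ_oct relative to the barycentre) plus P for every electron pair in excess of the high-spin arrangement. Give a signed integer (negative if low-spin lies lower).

14170

Ligand charges: 4×(-1) from Cl⁻ and 2×(+0) from NH₃ sum to -4; with overall charge -2, Fe is +2.
Fe²⁺: group 8, so d-count = 8 − 2 = 6.
High-spin: t₂g⁴ eg², CFSE = -0.4Δ_oct = -3856 cm⁻¹.
Low-spin t₂g⁶ eg⁰ gives -2.4Δ_oct = -23136 cm⁻¹, but forming 2 extra pairs costs 2P = 33450 cm⁻¹, so E(LS) = -23136 + 33450 = 10314 cm⁻¹.
Thus E(LS) − E(HS) = 14170 cm⁻¹.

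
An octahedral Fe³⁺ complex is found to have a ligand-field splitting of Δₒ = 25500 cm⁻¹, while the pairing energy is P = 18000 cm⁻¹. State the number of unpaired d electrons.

1

Group 8 minus oxidation state +3 gives a d⁵ configuration for Fe³⁺.
With Δₒ > P the complex is low-spin.
Configuration: t₂g⁵ eg⁰.
Unpaired electrons: 1.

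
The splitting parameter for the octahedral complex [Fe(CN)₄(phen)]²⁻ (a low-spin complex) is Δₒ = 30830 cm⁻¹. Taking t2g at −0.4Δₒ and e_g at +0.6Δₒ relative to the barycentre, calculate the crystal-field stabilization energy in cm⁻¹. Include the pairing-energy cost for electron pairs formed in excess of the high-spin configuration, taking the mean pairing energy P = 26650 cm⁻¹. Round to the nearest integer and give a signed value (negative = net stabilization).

-20692

Ligand charges: 4×(-1) from CN⁻ and 1×(+0) from phen sum to -4; with overall charge -2, Fe is +2.
Fe sits in group 8; removing 2 electrons leaves Fe²⁺ with 8 − 2 = 6 d electrons.
Electron filling gives t2g^6 e_g^0.
The orbital stabilization is -2.4Δₒ = -2.4 × 30830 = -73992 cm⁻¹.
High-spin d⁶ would be t2g^4 e_g^2 with 1 pair; low-spin has 3, so 2 excess pairs cost +2P = +53300 cm⁻¹.
Net CFSE = -73992 + 53300 = -20692 cm⁻¹.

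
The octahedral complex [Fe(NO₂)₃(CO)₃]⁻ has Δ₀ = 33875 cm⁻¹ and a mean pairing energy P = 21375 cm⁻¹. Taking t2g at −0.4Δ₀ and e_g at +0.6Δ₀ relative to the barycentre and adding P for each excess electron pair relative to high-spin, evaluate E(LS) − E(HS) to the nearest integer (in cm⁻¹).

-25000

Ligand charges: 3×(-1) from NO₂⁻ and 3×(+0) from CO sum to -3; with overall charge -1, Fe is +2.
Fe sits in group 8; removing 2 electrons leaves Fe²⁺ with 8 − 2 = 6 d electrons.
High-spin d⁶ fills as t2g^4 e_g^2 with CFSE 4(−0.4) + 2(+0.6) = -0.4Δ₀ = -13550 cm⁻¹.
For low-spin the configuration is t2g^6 e_g^0: orbital energy -2.4 × 33875 = -81300 cm⁻¹, and 2 additional pairs relative to high-spin add 42750 cm⁻¹, giving -38550 cm⁻¹.
The difference is -38550 − (-13550) = -25000 cm⁻¹, so low-spin lies lower.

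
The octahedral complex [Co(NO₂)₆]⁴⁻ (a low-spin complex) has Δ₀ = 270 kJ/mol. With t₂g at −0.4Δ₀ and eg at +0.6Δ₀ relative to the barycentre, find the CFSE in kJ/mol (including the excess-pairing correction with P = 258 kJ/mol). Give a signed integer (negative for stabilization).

-228

Each NO₂⁻ contributes -1; 6 × (-1) = -6. With overall charge -4, Co is in the +2 oxidation state.
Co is in group 9, so Co²⁺ is d⁷ (9 − 2 = 7).
Configuration: t₂g⁶ eg¹.
The orbital stabilization is -1.8Δ₀ = -1.8 × 270 = -486 kJ/mol.
High-spin d⁷ would be t₂g⁵ eg² with 2 pairs; low-spin has 3, so 1 excess pair costs +1P = +258 kJ/mol.
Combining: -486 + 258 = -228 kJ/mol.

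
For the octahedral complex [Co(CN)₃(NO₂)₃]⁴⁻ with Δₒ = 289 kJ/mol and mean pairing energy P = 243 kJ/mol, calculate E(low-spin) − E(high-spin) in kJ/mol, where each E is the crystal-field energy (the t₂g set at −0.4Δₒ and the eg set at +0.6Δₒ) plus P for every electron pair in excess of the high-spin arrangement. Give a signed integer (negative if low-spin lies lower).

-46

Ligand charges: 3×(-1) from CN⁻ and 3×(-1) from NO₂⁻ sum to -6; with overall charge -4, Co is +2.
Co²⁺: group 9, so d-count = 9 − 2 = 7.
High-spin d⁷ fills as t₂g⁵ eg² with CFSE 5(−0.4) + 2(+0.6) = -0.8Δₒ = -231 kJ/mol.
Low-spin t₂g⁶ eg¹ gives -1.8Δₒ = -520 kJ/mol, but forming 1 extra pair costs 1P = 243 kJ/mol, so E(LS) = -520 + 243 = -277 kJ/mol.
Thus E(LS) − E(HS) = -46 kJ/mol.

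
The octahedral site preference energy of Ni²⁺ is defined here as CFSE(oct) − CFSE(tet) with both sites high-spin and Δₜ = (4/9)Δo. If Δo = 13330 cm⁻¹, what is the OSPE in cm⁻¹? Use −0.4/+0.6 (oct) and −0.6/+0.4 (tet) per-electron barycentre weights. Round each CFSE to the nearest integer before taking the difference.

-11256

Ni is in group 10, so Ni²⁺ is d⁸ (10 − 2 = 8).
In an octahedral site d⁸ (HS) is t2g^6 e_g^2, giving CFSE(oct) = -1.2Δo = -15996 cm⁻¹.
Tetrahedral: e^4 t2^4, CFSE = 4(−0.6) + 4(+0.4) = -0.8Δₜ = -0.8 × (4/9) × 13330 = -4740 cm⁻¹.
OSPE = CFSE(oct) − CFSE(tet) = -15996 − (-4740) = -11256 cm⁻¹.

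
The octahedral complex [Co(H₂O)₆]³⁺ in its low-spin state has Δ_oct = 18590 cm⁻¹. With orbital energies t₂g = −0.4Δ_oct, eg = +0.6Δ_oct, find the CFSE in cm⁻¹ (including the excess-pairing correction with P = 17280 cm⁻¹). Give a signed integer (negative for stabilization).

H₂O is neutral, so the +3 overall charge sits on Co: oxidation state +3.
Co sits in group 9; removing 3 electrons leaves Co³⁺ with 9 − 3 = 6 d electrons.
The d⁶ electrons fill as t₂g⁶ eg⁰.
Orbital CFSE = 6(-0.4) + 0(0.6) = -2.4Δ_oct = -2.4 × 18590 = -44616 cm⁻¹.
High-spin d⁶ would be t₂g⁴ eg² with 1 pair; low-spin has 3, so 2 excess pairs cost +2P = +34560 cm⁻¹.
Combining: -44616 + 34560 = -10056 cm⁻¹.

-10056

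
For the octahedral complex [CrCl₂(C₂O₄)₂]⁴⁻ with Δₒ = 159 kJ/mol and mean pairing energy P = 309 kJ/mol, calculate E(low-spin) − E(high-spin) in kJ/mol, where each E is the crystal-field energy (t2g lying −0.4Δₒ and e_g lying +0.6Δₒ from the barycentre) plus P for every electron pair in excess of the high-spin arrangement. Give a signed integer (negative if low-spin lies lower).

Ligand charges: 2×(-1) from Cl⁻ and 2×(-2) from C₂O₄²⁻ sum to -6; with overall charge -4, Cr is +2.
Cr²⁺: group 6, so d-count = 6 − 2 = 4.
In the high-spin limit (t2g^3 e_g^1) the orbital term is -0.6Δₒ = -95 kJ/mol, with no excess pairing.
Low-spin: t2g^4 e_g^0, orbital CFSE = -1.6Δₒ = -254 kJ/mol; plus 1 excess pair × P = +309 kJ/mol; total 55 kJ/mol.
The difference is 55 − (-95) = 150 kJ/mol, so high-spin lies lower.

150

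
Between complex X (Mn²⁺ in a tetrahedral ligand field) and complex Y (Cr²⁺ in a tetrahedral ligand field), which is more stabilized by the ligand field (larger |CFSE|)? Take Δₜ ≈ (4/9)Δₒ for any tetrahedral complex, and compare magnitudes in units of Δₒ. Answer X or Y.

X: Mn is in group 7, so Mn²⁺ is d⁵ (7 − 2 = 5); Tetrahedral splitting is small, so the complex is high-spin; e² t₂³, CFSE = 0.0Δₜ ≈ 0.00Δₒ.
Y: Group 6 minus oxidation state +2 gives a d⁴ configuration for Cr²⁺; Tetrahedral fields are weak (Δₜ ≈ 4/9 Δₒ), so electrons fill high-spin; e^2 t2^2, CFSE = -0.4Δₜ ≈ -0.18Δₒ.
So Y has the larger |CFSE|.

Y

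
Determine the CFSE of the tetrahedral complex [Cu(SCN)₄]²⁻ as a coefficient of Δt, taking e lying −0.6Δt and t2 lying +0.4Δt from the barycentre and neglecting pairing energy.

Each SCN⁻ contributes -1; 4 × (-1) = -4. With overall charge -2, Cu is in the +2 oxidation state.
Cu sits in group 11; removing 2 electrons leaves Cu²⁺ with 11 − 2 = 9 d electrons.
Tetrahedral fields are weak (Δₜ ≈ 4/9 Δₒ), so electrons fill high-spin.
Configuration: e^4 t2^5.
CFSE = 4(-0.6Δt) + 5(0.4Δt) = -2.4Δt + 2.0Δt = -0.4Δt.

-0.4 Δt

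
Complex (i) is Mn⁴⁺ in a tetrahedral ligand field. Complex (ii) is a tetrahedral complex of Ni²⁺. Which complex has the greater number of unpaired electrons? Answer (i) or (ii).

(i)

(i): Mn⁴⁺: group 7, so d-count = 7 − 4 = 3; With tetrahedral geometry the complex is necessarily high-spin; e² t₂¹ → 3 unpaired.
(ii): Ni sits in group 10; removing 2 electrons leaves Ni²⁺ with 10 − 2 = 8 d electrons; Tetrahedral splitting is small, so the complex is high-spin; e⁴ t₂⁴ → 2 unpaired.
So (i) has more unpaired electrons.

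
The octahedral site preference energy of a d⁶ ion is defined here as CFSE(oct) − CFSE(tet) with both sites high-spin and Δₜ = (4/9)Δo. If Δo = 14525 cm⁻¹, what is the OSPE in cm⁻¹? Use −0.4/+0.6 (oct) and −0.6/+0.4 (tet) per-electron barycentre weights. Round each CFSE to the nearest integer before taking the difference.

Octahedral (high-spin): t₂g⁴ eg², CFSE = 4(−0.4) + 2(+0.6) = -0.4Δo = -0.4 × 14525 = -5810 cm⁻¹.
Tetrahedral e³ t₂³ gives -0.6Δₜ = -0.6 × (4/9) × 14525 = -3873 cm⁻¹.
Subtracting, OSPE = -5810 − (-3873) = -1937 cm⁻¹.

-1937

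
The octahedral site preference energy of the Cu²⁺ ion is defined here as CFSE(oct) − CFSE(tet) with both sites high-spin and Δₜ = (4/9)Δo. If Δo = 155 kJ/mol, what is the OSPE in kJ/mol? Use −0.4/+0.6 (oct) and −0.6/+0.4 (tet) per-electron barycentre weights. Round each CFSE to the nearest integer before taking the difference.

-65

Cu²⁺: group 11, so d-count = 11 − 2 = 9.
In an octahedral site d⁹ (HS) is t₂g⁶ eg³, giving CFSE(oct) = -0.6Δo = -93 kJ/mol.
In a tetrahedral site the filling is e⁴ t₂⁵: CFSE(tet) = -0.4Δₜ = -0.4 × (4/9)(155) = -28 kJ/mol.
Subtracting, OSPE = -93 − (-28) = -65 kJ/mol.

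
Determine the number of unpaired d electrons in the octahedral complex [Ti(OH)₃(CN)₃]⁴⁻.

Ligand charges: 3×(-1) from OH⁻ and 3×(-1) from CN⁻ sum to -6; with overall charge -4, Ti is +2.
Ti²⁺: group 4, so d-count = 4 − 2 = 2.
Configuration: t2g^2 e_g^0, giving 2 unpaired electrons.

2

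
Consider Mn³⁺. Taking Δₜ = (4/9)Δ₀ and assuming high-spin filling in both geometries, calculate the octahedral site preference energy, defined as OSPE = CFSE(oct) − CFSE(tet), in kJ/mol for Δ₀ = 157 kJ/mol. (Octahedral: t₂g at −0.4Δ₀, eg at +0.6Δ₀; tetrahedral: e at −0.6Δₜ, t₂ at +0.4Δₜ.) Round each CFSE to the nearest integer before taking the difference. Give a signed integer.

Group 7 minus oxidation state +3 gives a d⁴ configuration for Mn³⁺.
Octahedral (high-spin): t₂g³ eg¹, CFSE = 3(−0.4) + 1(+0.6) = -0.6Δ₀ = -0.6 × 157 = -94 kJ/mol.
In a tetrahedral site the filling is e² t₂²: CFSE(tet) = -0.4Δₜ = -0.4 × (4/9)(157) = -28 kJ/mol.
OSPE = CFSE(oct) − CFSE(tet) = -94 − (-28) = -66 kJ/mol.

-66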